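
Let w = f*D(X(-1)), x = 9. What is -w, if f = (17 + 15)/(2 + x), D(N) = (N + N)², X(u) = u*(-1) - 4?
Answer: -1152/11 ≈ -104.73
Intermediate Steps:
X(u) = -4 - u (X(u) = -u - 4 = -4 - u)
D(N) = 4*N² (D(N) = (2*N)² = 4*N²)
f = 32/11 (f = (17 + 15)/(2 + 9) = 32/11 ≈ 2.9091)
w = 1152/11 (w = 32*(4*(-4 - 1*(-1))²)/11 = 32*(4*(-4 + 1)²)/11 = 32*(4*(-3)²)/11 = 32*(4*9)/11 = (32/11)*36 = 1152/11 ≈ 104.73)
-w = -1*1152/11 = -1152/11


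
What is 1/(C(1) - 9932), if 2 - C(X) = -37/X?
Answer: -1/9893 ≈ -0.00010108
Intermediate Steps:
C(X) = 2 + 37/X (C(X) = 2 - (-37)/X = 2 + 37/X)
1/(C(1) - 9932) = 1/((2 + 37/1) - 9932) = 1/((2 + 37*1) - 9932) = 1/((2 + 37) - 9932) = 1/(39 - 9932) = 1/(-9893) = -1/9893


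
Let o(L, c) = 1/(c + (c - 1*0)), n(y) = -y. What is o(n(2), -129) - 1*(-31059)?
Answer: 8013221/258 ≈ 31059.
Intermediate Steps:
o(L, c) = 1/(2*c) (o(L, c) = 1/(c + (c + 0)) = 1/(c + c) = 1/(2*c))
o(n(2), -129) - 1*(-31059) = (½)/(-129) - 1*(-31059) = (½)*(-1/129) + 31059 = -1/258 + 31059 = 8013221/258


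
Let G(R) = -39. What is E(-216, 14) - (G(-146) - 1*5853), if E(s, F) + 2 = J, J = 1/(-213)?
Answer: 1254569/213 ≈ 5890.0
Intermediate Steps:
J = -1/213 ≈ -0.0046948
E(s, F) = -427/213 (E(s, F) = -2 - 1/213 = -427/213)
E(-216, 14) - (G(-146) - 1*5853) = -427/213 - (-39 - 1*5853) = -427/213 - (-39 - 5853) = -427/213 - 1*(-5892) = -427/213 + 5892 = 1254569/213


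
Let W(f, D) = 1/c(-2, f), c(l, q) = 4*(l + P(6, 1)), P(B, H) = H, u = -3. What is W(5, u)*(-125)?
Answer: 125/4 ≈ 31.250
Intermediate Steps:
c(l, q) = 4 + 4*l (c(l, q) = 4*(l + 1) = 4*(1 + l) = 4 + 4*l)
W(f, D) = -1/4 (W(f, D) = 1/(4 + 4*(-2)) = 1/(4 - 8) = 1/(-4) = -1/4)
W(5, u)*(-125) = -1/4*(-125) = 125/4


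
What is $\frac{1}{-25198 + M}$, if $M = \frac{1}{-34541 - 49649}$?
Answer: $- \frac{84190}{2121419621} \approx -3.9686 \cdot 10^{-5}$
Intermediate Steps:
$M = - \frac{1}{84190}$ ($M = \frac{1}{-84190} = - \frac{1}{84190} \approx -1.1878 \cdot 10^{-5}$)
$\frac{1}{-25198 + M} = \frac{1}{-25198 - \frac{1}{84190}} = \frac{1}{- \frac{2121419621}{84190}} = - \frac{84190}{2121419621}$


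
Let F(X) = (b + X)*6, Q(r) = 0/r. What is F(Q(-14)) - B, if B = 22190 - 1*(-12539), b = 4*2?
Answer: -34681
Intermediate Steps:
b = 8
Q(r) = 0
F(X) = 48 + 6*X (F(X) = (8 + X)*6 = 48 + 6*X)
B = 34729 (B = 22190 + 12539 = 34729)
F(Q(-14)) - B = (48 + 6*0) - 1*34729 = (48 + 0) - 34729 = 48 - 34729 = -34681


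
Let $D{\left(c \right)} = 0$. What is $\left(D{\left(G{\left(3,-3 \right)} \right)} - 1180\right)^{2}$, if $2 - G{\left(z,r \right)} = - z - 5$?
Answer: $1392400$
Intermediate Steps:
$G{\left(z,r \right)} = 7 + z$ ($G{\left(z,r \right)} = 2 - \left(- z - 5\right) = 2 - \left(-5 - z\right) = 2 + \left(5 + z\right) = 7 + z$)
$\left(D{\left(G{\left(3,-3 \right)} \right)} - 1180\right)^{2} = \left(0 - 1180\right)^{2} = \left(-1180\right)^{2} = 1392400$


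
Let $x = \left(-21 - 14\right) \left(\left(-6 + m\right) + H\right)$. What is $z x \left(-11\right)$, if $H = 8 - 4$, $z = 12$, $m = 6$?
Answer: $18480$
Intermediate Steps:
$H = 4$ ($H = 8 - 4 = 4$)
$x = -140$ ($x = \left(-21 - 14\right) \left(\left(-6 + 6\right) + 4\right) = \left(-21 - 14\right) \left(0 + 4\right) = \left(-21 - 14\right) 4 = \left(-35\right) 4 = -140$)
$z x \left(-11\right) = 12 \left(-140\right) \left(-11\right) = \left(-1680\right) \left(-11\right) = 18480$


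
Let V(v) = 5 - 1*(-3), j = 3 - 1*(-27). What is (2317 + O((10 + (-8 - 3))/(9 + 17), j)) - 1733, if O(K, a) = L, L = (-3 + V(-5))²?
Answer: 609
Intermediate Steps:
j = 30 (j = 3 + 27 = 30)
V(v) = 8 (V(v) = 5 + 3 = 8)
L = 25 (L = (-3 + 8)² = 5² = 25)
O(K, a) = 25
(2317 + O((10 + (-8 - 3))/(9 + 17), j)) - 1733 = (2317 + 25) - 1733 = 2342 - 1733 = 609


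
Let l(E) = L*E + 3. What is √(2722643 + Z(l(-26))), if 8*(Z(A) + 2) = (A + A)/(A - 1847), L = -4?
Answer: √8243067845055/1740 ≈ 1650.0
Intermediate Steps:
l(E) = 3 - 4*E (l(E) = -4*E + 3 = 3 - 4*E)
Z(A) = -2 + A/(4*(-1847 + A)) (Z(A) = -2 + ((A + A)/(A - 1847))/8 = -2 + ((2*A)/(-1847 + A))/8 = -2 + (2*A/(-1847 + A))/8 = -2 + A/(4*(-1847 + A)))
√(2722643 + Z(l(-26))) = √(2722643 + (14776 - 7*(3 - 4*(-26)))/(4*(-1847 + (3 - 4*(-26))))) = √(2722643 + (14776 - 7*(3 + 104))/(4*(-1847 + (3 + 104)))) = √(2722643 + (14776 - 7*107)/(4*(-1847 + 107))) = √(2722643 + (¼)*(14776 - 749)/(-1740)) = √(2722643 + (¼)*(-1/1740)*14027) = √(2722643 - 14027/6960) = √(18949581253/6960) = √8243067845055/1740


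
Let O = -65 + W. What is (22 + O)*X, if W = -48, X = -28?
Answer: 2548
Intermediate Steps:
O = -113 (O = -65 - 48 = -113)
(22 + O)*X = (22 - 113)*(-28) = -91*(-28) = 2548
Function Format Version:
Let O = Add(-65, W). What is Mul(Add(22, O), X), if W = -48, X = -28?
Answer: 2548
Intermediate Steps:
O = -113 (O = Add(-65, -48) = -113)
Mul(Add(22, O), X) = Mul(Add(22, -113), -28) = Mul(-91, -28) = 2548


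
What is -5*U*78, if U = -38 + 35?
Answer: 1170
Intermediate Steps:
U = -3
-5*U*78 = -5*(-3)*78 = 15*78 = 1170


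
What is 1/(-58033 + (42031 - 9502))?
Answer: -1/25504 ≈ -3.9210e-5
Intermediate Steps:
1/(-58033 + (42031 - 9502)) = 1/(-58033 + 32529) = 1/(-25504) = -1/25504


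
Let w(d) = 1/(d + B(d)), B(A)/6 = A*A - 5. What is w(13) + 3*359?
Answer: 1073770/997 ≈ 1077.0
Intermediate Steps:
B(A) = -30 + 6*A² (B(A) = 6*(A*A - 5) = 6*(A² - 5) = 6*(-5 + A²) = -30 + 6*A²)
w(d) = 1/(-30 + d + 6*d²) (w(d) = 1/(d + (-30 + 6*d²)) = 1/(-30 + d + 6*d²))
w(13) + 3*359 = 1/(-30 + 13 + 6*13²) + 3*359 = 1/(-30 + 13 + 6*169) + 1077 = 1/(-30 + 13 + 1014) + 1077 = 1/997 + 1077 = 1073770/997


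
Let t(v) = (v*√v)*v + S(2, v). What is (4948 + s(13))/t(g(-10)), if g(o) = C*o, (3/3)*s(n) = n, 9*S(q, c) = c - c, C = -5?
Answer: 4961*√2/25000 ≈ 0.28064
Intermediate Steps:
S(q, c) = 0 (S(q, c) = (c - c)/9 = (⅑)*0 = 0)
s(n) = n
g(o) = -5*o
t(v) = v^(5/2) (t(v) = (v*√v)*v + 0 = v^(3/2)*v + 0 = v^(5/2) + 0 = v^(5/2))
(4948 + s(13))/t(g(-10)) = (4948 + 13)/((-5*(-10))^(5/2)) = 4961/(50^(5/2)) = 4961/((12500*√2)) = 4961*(√2/25000) = 4961*√2/25000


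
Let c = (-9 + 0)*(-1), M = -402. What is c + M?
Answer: -393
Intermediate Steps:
c = 9 (c = -9*(-1) = 9)
c + M = 9 - 402 = -393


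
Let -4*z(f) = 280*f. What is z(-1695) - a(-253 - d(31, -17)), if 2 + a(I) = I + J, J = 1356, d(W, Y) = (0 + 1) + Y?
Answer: 117533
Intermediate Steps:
d(W, Y) = 1 + Y
z(f) = -70*f
a(I) = 1354 + I (a(I) = -2 + (I + 1356) = -2 + (1356 + I) = 1354 + I)
z(-1695) - a(-253 - d(31, -17)) = -70*(-1695) - (1354 + (-253 - (1 - 17))) = 118650 - (1354 + (-253 - 1*(-16))) = 118650 - (1354 + (-253 + 16)) = 118650 - (1354 - 237) = 118650 - 1*1117 = 118650 - 1117 = 117533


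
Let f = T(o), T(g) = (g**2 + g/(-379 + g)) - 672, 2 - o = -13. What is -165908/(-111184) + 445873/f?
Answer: -4504479608641/4523048508 ≈ -995.89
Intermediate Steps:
o = 15 (o = 2 - 1*(-13) = 2 + 13 = 15)
T(g) = -672 + g**2 + g/(-379 + g) (T(g) = (g**2 + g/(-379 + g)) - 672 = -672 + g**2 + g/(-379 + g))
f = -162723/364 (f = (254688 + 15**3 - 671*15 - 379*15**2)/(-379 + 15) = (254688 + 3375 - 10065 - 379*225)/(-364) = -(254688 + 3375 - 10065 - 85275)/364 = -1/364*162723 = -162723/364 ≈ -447.04)
-165908/(-111184) + 445873/f = -165908/(-111184) + 445873/(-162723/364) = -165908*(-1/111184) + 445873*(-364/162723) = 41477/27796 - 162297772/162723 = -4504479608641/4523048508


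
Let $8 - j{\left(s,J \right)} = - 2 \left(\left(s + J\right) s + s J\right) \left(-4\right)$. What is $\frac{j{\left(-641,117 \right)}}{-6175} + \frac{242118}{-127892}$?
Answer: $\frac{132713389923}{394866550} \approx 336.1$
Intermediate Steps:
$j{\left(s,J \right)} = 8 - 8 J s - 8 s \left(J + s\right)$ ($j{\left(s,J \right)} = 8 - - 2 \left(\left(s + J\right) s + s J\right) \left(-4\right) = 8 - - 2 \left(\left(J + s\right) s + J s\right) \left(-4\right) = 8 - - 2 \left(s \left(J + s\right) + J s\right) \left(-4\right) = 8 - - 2 \left(J s + s \left(J + s\right)\right) \left(-4\right) = 8 - \left(- 2 J s - 2 s \left(J + s\right)\right) \left(-4\right) = 8 - \left(8 J s + 8 s \left(J + s\right)\right) = 8 - 8 J s - 8 s \left(J + s\right)$)
$\frac{j{\left(-641,117 \right)}}{-6175} + \frac{242118}{-127892} = \frac{8 - 8 \left(-641\right)^{2} - 1872 \left(-641\right)}{-6175} + \frac{242118}{-127892} = \left(8 - 3287048 + 1199952\right) \left(- \frac{1}{6175}\right) + 242118 \left(- \frac{1}{127892}\right) = \left(8 - 3287048 + 1199952\right) \left(- \frac{1}{6175}\right) - \frac{121059}{63946} = \left(-2087088\right) \left(- \frac{1}{6175}\right) - \frac{121059}{63946} = \frac{2087088}{6175} - \frac{121059}{63946} = \frac{132713389923}{394866550}$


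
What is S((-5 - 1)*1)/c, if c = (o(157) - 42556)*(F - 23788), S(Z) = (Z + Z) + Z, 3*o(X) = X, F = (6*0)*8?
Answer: -27/1516615834 ≈ -1.7803e-8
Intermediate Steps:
F = 0 (F = 0*8 = 0)
o(X) = X/3
S(Z) = 3*Z (S(Z) = 2*Z + Z = 3*Z)
c = 3033231668/3 (c = ((1/3)*157 - 42556)*(0 - 23788) = (157/3 - 42556)*(-23788) = -127511/3*(-23788) = 3033231668/3 ≈ 1.0111e+9)
S((-5 - 1)*1)/c = (3*((-5 - 1)*1))/(3033231668/3) = (3*(-6*1))*(3/3033231668) = (3*(-6))*(3/3033231668) = -18*3/3033231668 = -27/1516615834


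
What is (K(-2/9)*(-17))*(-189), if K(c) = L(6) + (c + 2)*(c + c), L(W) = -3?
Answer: -36533/3 ≈ -12178.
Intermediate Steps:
K(c) = -3 + 2*c*(2 + c) (K(c) = -3 + (c + 2)*(c + c) = -3 + (2 + c)*(2*c) = -3 + 2*c*(2 + c))
(K(-2/9)*(-17))*(-189) = ((-3 + 2*(-2/9)² + 4*(-2/9))*(-17))*(-189) = ((-3 + 2*(4/81) - 8/9)*(-17))*(-189) = ((-3 + 8/81 - 8/9)*(-17))*(-189) = -307/81*(-17)*(-189) = (5219/81)*(-189) = -36533/3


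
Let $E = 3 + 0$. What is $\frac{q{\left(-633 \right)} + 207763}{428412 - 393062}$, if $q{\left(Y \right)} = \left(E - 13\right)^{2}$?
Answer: $\frac{207863}{35350} \approx 5.8801$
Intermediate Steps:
$E = 3$
$q{\left(Y \right)} = 100$ ($q{\left(Y \right)} = \left(3 - 13\right)^{2} = \left(-10\right)^{2} = 100$)
$\frac{q{\left(-633 \right)} + 207763}{428412 - 393062} = \frac{100 + 207763}{428412 - 393062} = \frac{207863}{35350}$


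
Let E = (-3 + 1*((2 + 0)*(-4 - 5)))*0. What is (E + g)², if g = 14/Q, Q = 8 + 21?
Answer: 196/841 ≈ 0.23306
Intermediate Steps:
Q = 29
g = 14/29 ≈ 0.48276
E = 0 (E = (-3 + 1*(2*(-9)))*0 = (-3 + 1*(-18))*0 = (-3 - 18)*0 = -21*0 = 0)
(E + g)² = (0 + 14/29)² = (14/29)² = 196/841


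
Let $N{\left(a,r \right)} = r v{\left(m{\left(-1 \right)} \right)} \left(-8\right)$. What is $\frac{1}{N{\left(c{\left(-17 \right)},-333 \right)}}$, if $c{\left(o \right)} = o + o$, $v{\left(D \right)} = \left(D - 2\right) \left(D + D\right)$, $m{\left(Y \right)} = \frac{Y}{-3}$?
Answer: $- \frac{1}{2960} \approx -0.00033784$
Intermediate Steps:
$m{\left(Y \right)} = - \frac{Y}{3}$ ($m{\left(Y \right)} = Y \left(- \frac{1}{3}\right) = - \frac{Y}{3}$)
$v{\left(D \right)} = 2 D \left(-2 + D\right)$ ($v{\left(D \right)} = \left(-2 + D\right) 2 D = 2 D \left(-2 + D\right)$)
$c{\left(o \right)} = 2 o$
$N{\left(a,r \right)} = \frac{80 r}{9}$ ($N{\left(a,r \right)} = r 2 \left(\left(- \frac{1}{3}\right) \left(-1\right)\right) \left(-2 - - \frac{1}{3}\right) \left(-8\right) = r 2 \cdot \frac{1}{3} \left(-2 + \frac{1}{3}\right) \left(-8\right) = r 2 \cdot \frac{1}{3} \left(- \frac{5}{3}\right) \left(-8\right) = r \left(- \frac{10}{9}\right) \left(-8\right) = - \frac{10 r}{9} \left(-8\right) = \frac{80 r}{9}$)
$\frac{1}{N{\left(c{\left(-17 \right)},-333 \right)}} = \frac{1}{\frac{80}{9} \left(-333\right)} = \frac{1}{-2960} = - \frac{1}{2960}$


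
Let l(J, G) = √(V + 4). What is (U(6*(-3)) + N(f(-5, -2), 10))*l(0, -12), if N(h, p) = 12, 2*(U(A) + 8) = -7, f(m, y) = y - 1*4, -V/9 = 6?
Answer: 5*I*√2/2 ≈ 3.5355*I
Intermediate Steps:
V = -54 (V = -9*6 = -54)
f(m, y) = -4 + y (f(m, y) = y - 4 = -4 + y)
l(J, G) = 5*I*√2 (l(J, G) = √(-54 + 4) = √(-50) = 5*I*√2)
U(A) = -23/2 (U(A) = -8 + (½)*(-7) = -8 - 7/2 = -23/2)
(U(6*(-3)) + N(f(-5, -2), 10))*l(0, -12) = (-23/2 + 12)*(5*I*√2) = (5*I*√2)/2 = 5*I*√2/2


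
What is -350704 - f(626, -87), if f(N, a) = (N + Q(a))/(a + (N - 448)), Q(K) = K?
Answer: -4559229/13 ≈ -3.5071e+5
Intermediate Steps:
f(N, a) = (N + a)/(-448 + N + a) (f(N, a) = (N + a)/(a + (N - 448)) = (N + a)/(a + (-448 + N)) = (N + a)/(-448 + N + a))
-350704 - f(626, -87) = -350704 - (626 - 87)/(-448 + 626 - 87) = -350704 - 539/91 = -350704 - 1*77/13 = -350704 - 77/13 = -4559229/13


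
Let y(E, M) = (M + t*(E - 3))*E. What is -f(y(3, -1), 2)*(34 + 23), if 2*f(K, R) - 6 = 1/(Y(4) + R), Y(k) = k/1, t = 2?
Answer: -703/4 ≈ -175.75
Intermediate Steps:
Y(k) = k (Y(k) = k*1 = k)
y(E, M) = E*(-6 + M + 2*E) (y(E, M) = (M + 2*(E - 3))*E = (M + 2*(-3 + E))*E = (M + (-6 + 2*E))*E = (-6 + M + 2*E)*E = E*(-6 + M + 2*E))
f(K, R) = 3 + 1/(2*(4 + R))
-f(y(3, -1), 2)*(34 + 23) = -(25 + 6*2)/(2*(4 + 2))*(34 + 23) = -(½)*(25 + 12)/6*57 = -(½)*(⅙)*37*57 = -37*57/12 = -1*703/4 = -703/4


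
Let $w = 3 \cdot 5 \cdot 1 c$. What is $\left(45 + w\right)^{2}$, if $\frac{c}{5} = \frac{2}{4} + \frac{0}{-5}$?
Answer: $\frac{27225}{4} \approx 6806.3$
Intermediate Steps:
$c = \frac{5}{2}$ ($c = 5 \left(\frac{2}{4} + \frac{0}{-5}\right) = 5 \left(2 \cdot \frac{1}{4} + 0 \left(- \frac{1}{5}\right)\right) = 5 \left(\frac{1}{2} + 0\right) = 5 \cdot \frac{1}{2} = \frac{5}{2} \approx 2.5$)
$w = \frac{75}{2}$ ($w = 3 \cdot 5 \cdot 1 \cdot \frac{5}{2} = 15 \cdot 1 \cdot \frac{5}{2} = 15 \cdot \frac{5}{2} = \frac{75}{2} \approx 37.5$)
$\left(45 + w\right)^{2} = \left(45 + \frac{75}{2}\right)^{2} = \left(\frac{165}{2}\right)^{2} = \frac{27225}{4}$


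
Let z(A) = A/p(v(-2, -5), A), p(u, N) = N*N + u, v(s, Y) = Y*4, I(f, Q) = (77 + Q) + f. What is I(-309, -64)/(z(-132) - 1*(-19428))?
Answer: -1287896/84531195 ≈ -0.015236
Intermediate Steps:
I(f, Q) = 77 + Q + f
v(s, Y) = 4*Y
p(u, N) = u + N² (p(u, N) = N² + u = u + N²)
z(A) = A/(-20 + A²) (z(A) = A/(4*(-5) + A²) = A/(-20 + A²))
I(-309, -64)/(z(-132) - 1*(-19428)) = (77 - 64 - 309)/(-132/(-20 + (-132)²) - 1*(-19428)) = -296/(-132/(-20 + 17424) + 19428) = -296/(-132/17404 + 19428) = -296/(-132*1/17404 + 19428) = -296/(-33/4351 + 19428) = -296/84531195/4351 = -296*4351/84531195 = -1287896/84531195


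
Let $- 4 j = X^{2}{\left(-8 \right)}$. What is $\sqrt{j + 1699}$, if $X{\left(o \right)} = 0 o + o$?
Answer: $3 \sqrt{187} \approx 41.024$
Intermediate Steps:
$X{\left(o \right)} = o$ ($X{\left(o \right)} = 0 + o = o$)
$j = -16$ ($j = - \frac{\left(-8\right)^{2}}{4} = \left(- \frac{1}{4}\right) 64 = -16$)
$\sqrt{j + 1699} = \sqrt{-16 + 1699} = \sqrt{1683} = 3 \sqrt{187}$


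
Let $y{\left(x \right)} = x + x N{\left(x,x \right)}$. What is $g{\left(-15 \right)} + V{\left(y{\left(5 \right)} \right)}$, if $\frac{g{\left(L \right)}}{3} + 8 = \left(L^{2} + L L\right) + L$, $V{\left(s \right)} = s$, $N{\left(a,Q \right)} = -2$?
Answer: $1276$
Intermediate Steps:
$y{\left(x \right)} = - x$ ($y{\left(x \right)} = x + x \left(-2\right) = x - 2 x = - x$)
$g{\left(L \right)} = -24 + 3 L + 6 L^{2}$ ($g{\left(L \right)} = -24 + 3 \left(\left(L^{2} + L L\right) + L\right) = -24 + 3 \left(\left(L^{2} + L^{2}\right) + L\right) = -24 + 3 \left(2 L^{2} + L\right) = -24 + 3 \left(L + 2 L^{2}\right) = -24 + \left(3 L + 6 L^{2}\right) = -24 + 3 L + 6 L^{2}$)
$g{\left(-15 \right)} + V{\left(y{\left(5 \right)} \right)} = \left(-24 + 3 \left(-15\right) + 6 \left(-15\right)^{2}\right) - 5 = \left(-24 - 45 + 6 \cdot 225\right) - 5 = \left(-24 - 45 + 1350\right) - 5 = 1281 - 5 = 1276$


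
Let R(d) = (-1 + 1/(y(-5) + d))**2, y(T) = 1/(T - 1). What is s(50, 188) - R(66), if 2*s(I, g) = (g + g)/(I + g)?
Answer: -3340849/18566975 ≈ -0.17993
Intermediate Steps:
y(T) = 1/(-1 + T)
s(I, g) = g/(I + g) (s(I, g) = ((g + g)/(I + g))/2 = ((2*g)/(I + g))/2 = (2*g/(I + g))/2 = g/(I + g))
R(d) = (-1 + 1/(-1/6 + d))**2 (R(d) = (-1 + 1/(1/(-1 - 5) + d))**2 = (-1 + 1/(1/(-6) + d))**2 = (-1 + 1/(-1/6 + d))**2)
s(50, 188) - R(66) = 188/(50 + 188) - (-7 + 6*66)**2/(-1 + 6*66)**2 = 188/238 - (-7 + 396)**2/(-1 + 396)**2 = 188*(1/238) - 389**2/395**2 = 94/119 - 151321/156025 = -3340849/18566975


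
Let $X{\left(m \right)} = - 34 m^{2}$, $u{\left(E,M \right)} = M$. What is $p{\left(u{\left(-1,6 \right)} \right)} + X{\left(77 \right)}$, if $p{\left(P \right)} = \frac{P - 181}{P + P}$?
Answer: $- \frac{2419207}{12} \approx -2.016 \cdot 10^{5}$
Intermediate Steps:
$p{\left(P \right)} = \frac{-181 + P}{2 P}$
$p{\left(u{\left(-1,6 \right)} \right)} + X{\left(77 \right)} = \frac{-181 + 6}{2 \cdot 6} - 34 \cdot 77^{2} = \frac{1}{2} \cdot \frac{1}{6} \left(-175\right) - 201586 = - \frac{175}{12} - 201586 = - \frac{2419207}{12}$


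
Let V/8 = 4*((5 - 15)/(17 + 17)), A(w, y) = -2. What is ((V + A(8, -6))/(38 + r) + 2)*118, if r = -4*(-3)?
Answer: 88854/425 ≈ 209.07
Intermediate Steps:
r = 12
V = -160/17 (V = 8*(4*((5 - 15)/(17 + 17))) = 8*(4*(-10/34)) = 8*(4*(-10*1/34)) = 8*(4*(-5/17)) = 8*(-20/17) = -160/17 ≈ -9.4118)
((V + A(8, -6))/(38 + r) + 2)*118 = ((-160/17 - 2)/(38 + 12) + 2)*118 = (-194/17/50 + 2)*118 = (-194/17*1/50 + 2)*118 = (-97/425 + 2)*118 = (753/425)*118 = 88854/425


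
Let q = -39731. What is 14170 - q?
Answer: 53901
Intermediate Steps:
14170 - q = 14170 - 1*(-39731) = 14170 + 39731 = 53901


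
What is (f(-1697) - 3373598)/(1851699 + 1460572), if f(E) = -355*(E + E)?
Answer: -2168728/3312271 ≈ -0.65476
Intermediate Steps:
f(E) = -710*E
(f(-1697) - 3373598)/(1851699 + 1460572) = (-710*(-1697) - 3373598)/(1851699 + 1460572) = (1204870 - 3373598)/3312271 = -2168728*1/3312271 = -2168728/3312271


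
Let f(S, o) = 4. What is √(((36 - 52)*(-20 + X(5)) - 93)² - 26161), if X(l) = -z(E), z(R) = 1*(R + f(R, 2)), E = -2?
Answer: 2*√10230 ≈ 202.29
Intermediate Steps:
z(R) = 4 + R (z(R) = 1*(R + 4) = 1*(4 + R) = 4 + R)
X(l) = -2 (X(l) = -(4 - 2) = -1*2 = -2)
√(((36 - 52)*(-20 + X(5)) - 93)² - 26161) = √(((36 - 52)*(-20 - 2) - 93)² - 26161) = √((-16*(-22) - 93)² - 26161) = √((352 - 93)² - 26161) = √(259² - 26161) = √(67081 - 26161) = √40920 = 2*√10230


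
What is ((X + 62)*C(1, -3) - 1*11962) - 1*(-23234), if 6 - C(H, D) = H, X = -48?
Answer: 11342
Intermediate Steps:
C(H, D) = 6 - H
((X + 62)*C(1, -3) - 1*11962) - 1*(-23234) = ((-48 + 62)*(6 - 1*1) - 1*11962) - 1*(-23234) = (14*(6 - 1) - 11962) + 23234 = (14*5 - 11962) + 23234 = (70 - 11962) + 23234 = -11892 + 23234 = 11342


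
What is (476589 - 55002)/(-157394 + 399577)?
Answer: 421587/242183 ≈ 1.7408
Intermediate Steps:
(476589 - 55002)/(-157394 + 399577) = 421587/242183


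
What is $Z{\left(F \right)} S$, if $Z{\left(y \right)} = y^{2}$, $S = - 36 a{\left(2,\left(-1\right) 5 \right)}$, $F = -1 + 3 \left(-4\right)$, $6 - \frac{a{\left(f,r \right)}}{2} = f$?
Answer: $-48672$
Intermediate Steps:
$a{\left(f,r \right)} = 12 - 2 f$
$F = -13$ ($F = -1 - 12 = -13$)
$S = -288$ ($S = - 36 \left(12 - 4\right) = \left(-36\right) 8 = -288$)
$Z{\left(F \right)} S = \left(-13\right)^{2} \left(-288\right) = 169 \left(-288\right) = -48672$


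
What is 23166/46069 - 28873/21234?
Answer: -838243393/978229146 ≈ -0.85690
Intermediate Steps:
23166/46069 - 28873/21234 = -838243393/978229146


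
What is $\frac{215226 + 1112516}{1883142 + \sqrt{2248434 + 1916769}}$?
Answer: $\frac{833442241788}{1182073208987} - \frac{1327742 \sqrt{4165203}}{3546219626961} \approx 0.7043$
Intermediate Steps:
$\frac{215226 + 1112516}{1883142 + \sqrt{2248434 + 1916769}} = \frac{1327742}{1883142 + \sqrt{4165203}}$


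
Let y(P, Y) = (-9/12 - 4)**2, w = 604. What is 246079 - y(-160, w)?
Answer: 3936903/16 ≈ 2.4606e+5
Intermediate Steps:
y(P, Y) = 361/16 (y(P, Y) = (-9*1/12 - 4)**2 = (-3/4 - 4)**2 = (-19/4)**2 = 361/16)
246079 - y(-160, w) = 246079 - 1*361/16 = 246079 - 361/16 = 3936903/16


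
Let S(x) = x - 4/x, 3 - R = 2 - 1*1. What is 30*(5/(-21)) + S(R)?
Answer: -50/7 ≈ -7.1429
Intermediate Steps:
R = 2 (R = 3 - (2 - 1*1) = 3 - (2 - 1) = 3 - 1*1 = 3 - 1 = 2)
30*(5/(-21)) + S(R) = 30*(5/(-21)) + (2 - 4/2) = 30*(5*(-1/21)) + (2 - 4*1/2) = 30*(-5/21) + (2 - 2) = -50/7 + 0 = -50/7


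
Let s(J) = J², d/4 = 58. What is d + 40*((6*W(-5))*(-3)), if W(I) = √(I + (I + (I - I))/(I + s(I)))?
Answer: 232 - 360*I*√21 ≈ 232.0 - 1649.7*I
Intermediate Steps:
d = 232 (d = 4*58 = 232)
W(I) = √(I + I/(I + I²)) (W(I) = √(I + (I + (I - I))/(I + I²)) = √(I + (I + 0)/(I + I²)) = √(I + I/(I + I²)))
d + 40*((6*W(-5))*(-3)) = 232 + 40*((6*√((1 - 5 + (-5)²)/(1 - 5)))*(-3)) = 232 + 40*((6*√((1 - 5 + 25)/(-4)))*(-3)) = 232 + 40*((6*√(-¼*21))*(-3)) = 232 + 40*((6*√(-21/4))*(-3)) = 232 + 40*((6*(I*√21/2))*(-3)) = 232 + 40*((3*I*√21)*(-3)) = 232 + 40*(-9*I*√21) = 232 - 360*I*√21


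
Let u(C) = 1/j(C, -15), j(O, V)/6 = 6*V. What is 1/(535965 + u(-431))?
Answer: 540/289421099 ≈ 1.8658e-6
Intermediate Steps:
j(O, V) = 36*V (j(O, V) = 6*(6*V) = 36*V)
u(C) = -1/540 (u(C) = 1/(36*(-15)) = 1/(-540) = -1/540)
1/(535965 + u(-431)) = 1/(535965 - 1/540) = 1/(289421099/540) = 540/289421099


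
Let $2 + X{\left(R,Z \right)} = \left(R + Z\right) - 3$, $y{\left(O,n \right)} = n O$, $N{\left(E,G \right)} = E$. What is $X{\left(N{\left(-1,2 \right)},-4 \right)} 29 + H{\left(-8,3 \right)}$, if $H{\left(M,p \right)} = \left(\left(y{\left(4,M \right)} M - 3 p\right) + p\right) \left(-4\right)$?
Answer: $-1290$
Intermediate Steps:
$y{\left(O,n \right)} = O n$
$H{\left(M,p \right)} = - 16 M^{2} + 8 p$ ($H{\left(M,p \right)} = \left(\left(4 M M - 3 p\right) + p\right) \left(-4\right) = \left(\left(4 M^{2} - 3 p\right) + p\right) \left(-4\right) = \left(\left(- 3 p + 4 M^{2}\right) + p\right) \left(-4\right) = \left(- 2 p + 4 M^{2}\right) \left(-4\right) = - 16 M^{2} + 8 p$)
$X{\left(R,Z \right)} = -5 + R + Z$ ($X{\left(R,Z \right)} = -2 - \left(3 - R - Z\right) = -2 + \left(-3 + R + Z\right) = -5 + R + Z$)
$X{\left(N{\left(-1,2 \right)},-4 \right)} 29 + H{\left(-8,3 \right)} = \left(-5 - 1 - 4\right) 29 + \left(- 16 \left(-8\right)^{2} + 8 \cdot 3\right) = \left(-10\right) 29 + \left(\left(-16\right) 64 + 24\right) = -290 + \left(-1024 + 24\right) = -290 - 1000 = -1290$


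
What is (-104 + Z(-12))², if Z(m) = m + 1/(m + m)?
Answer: 7756225/576 ≈ 13466.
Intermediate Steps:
Z(m) = m + 1/(2*m)
(-104 + Z(-12))² = (-104 + (-12 + (½)/(-12)))² = (-104 + (-12 + (½)*(-1/12)))² = (-104 + (-12 - 1/24))² = (-104 - 289/24)² = (-2785/24)² = 7756225/576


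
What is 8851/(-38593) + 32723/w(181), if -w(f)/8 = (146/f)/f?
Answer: -41373180706347/45076624 ≈ -9.1784e+5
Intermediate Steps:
w(f) = -1168/f**2 (w(f) = -8*146/f/f = -1168/f**2)
8851/(-38593) + 32723/w(181) = 8851/(-38593) + 32723/((-1168/181**2)) = 8851*(-1/38593) + 32723/((-1168*1/32761)) = -8851/38593 + 32723/(-1168/32761) = -8851/38593 + 32723*(-32761/1168) = -8851/38593 - 1072038203/1168 = -41373180706347/45076624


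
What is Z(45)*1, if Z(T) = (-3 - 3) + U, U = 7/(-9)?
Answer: -61/9 ≈ -6.7778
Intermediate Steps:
U = -7/9 (U = 7*(-⅑) = -7/9 ≈ -0.77778)
Z(T) = -61/9 (Z(T) = (-3 - 3) - 7/9 = -6 - 7/9 = -61/9)
Z(45)*1 = -61/9*1 = -61/9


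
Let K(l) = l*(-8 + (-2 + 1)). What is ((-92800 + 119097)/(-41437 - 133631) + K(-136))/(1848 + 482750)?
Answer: 214256935/84837602664 ≈ 0.0025255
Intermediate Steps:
K(l) = -9*l (K(l) = l*(-8 - 1) = l*(-9) = -9*l)
((-92800 + 119097)/(-41437 - 133631) + K(-136))/(1848 + 482750) = ((-92800 + 119097)/(-41437 - 133631) - 9*(-136))/(1848 + 482750) = (26297/(-175068) + 1224)/484598 = (26297*(-1/175068) + 1224)*(1/484598) = (-26297/175068 + 1224)*(1/484598) = (214256935/175068)*(1/484598) = 214256935/84837602664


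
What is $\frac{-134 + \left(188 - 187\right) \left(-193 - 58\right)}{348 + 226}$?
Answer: $- \frac{55}{82} \approx -0.67073$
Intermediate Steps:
$\frac{-134 + \left(188 - 187\right) \left(-193 - 58\right)}{348 + 226} = \frac{-134 + 1 \left(-251\right)}{574} = \left(-134 - 251\right) \frac{1}{574} = \left(-385\right) \frac{1}{574} = - \frac{55}{82}$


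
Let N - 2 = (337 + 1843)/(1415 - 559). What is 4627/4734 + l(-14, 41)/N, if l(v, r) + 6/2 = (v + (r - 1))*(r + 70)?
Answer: 2925200179/4606182 ≈ 635.06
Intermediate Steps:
l(v, r) = -3 + (70 + r)*(-1 + r + v) (l(v, r) = -3 + (v + (r - 1))*(r + 70) = -3 + (v + (-1 + r))*(70 + r) = -3 + (-1 + r + v)*(70 + r) = -3 + (70 + r)*(-1 + r + v))
N = 973/214 (N = 2 + (337 + 1843)/(1415 - 559) = 2 + 2180/856 = 2 + 2180*(1/856) = 2 + 545/214 = 973/214 ≈ 4.5467)
4627/4734 + l(-14, 41)/N = 4627/4734 + (-73 + 41**2 + 69*41 + 70*(-14) + 41*(-14))/(973/214) = 4627*(1/4734) + (-73 + 1681 + 2829 - 980 - 574)*(214/973) = 4627/4734 + 2883*(214/973) = 4627/4734 + 616962/973 = 2925200179/4606182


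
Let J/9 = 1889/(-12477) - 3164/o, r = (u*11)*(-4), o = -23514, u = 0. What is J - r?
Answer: -2470359/16299121 ≈ -0.15156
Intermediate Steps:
r = 0 (r = (0*11)*(-4) = 0*(-4) = 0)
J = -2470359/16299121 (J = 9*(1889/(-12477) - 3164/(-23514)) = 9*(1889*(-1/12477) - 3164*(-1/23514)) = 9*(-1889/12477 + 1582/11757) = 9*(-823453/48897363) = -2470359/16299121 ≈ -0.15156)
J - r = -2470359/16299121 - 1*0 = -2470359/16299121 + 0 = -2470359/16299121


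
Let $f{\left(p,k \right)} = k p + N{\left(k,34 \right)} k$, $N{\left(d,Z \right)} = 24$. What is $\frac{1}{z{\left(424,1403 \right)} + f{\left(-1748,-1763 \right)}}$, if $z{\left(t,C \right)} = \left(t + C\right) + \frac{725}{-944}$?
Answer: $\frac{944}{2870928891} \approx 3.2881 \cdot 10^{-7}$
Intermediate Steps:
$z{\left(t,C \right)} = - \frac{725}{944} + C + t$ ($z{\left(t,C \right)} = \left(C + t\right) + 725 \left(- \frac{1}{944}\right) = \left(C + t\right) - \frac{725}{944} = - \frac{725}{944} + C + t$)
$f{\left(p,k \right)} = 24 k + k p$ ($f{\left(p,k \right)} = k p + 24 k = 24 k + k p$)
$\frac{1}{z{\left(424,1403 \right)} + f{\left(-1748,-1763 \right)}} = \frac{1}{\left(- \frac{725}{944} + 1403 + 424\right) - 1763 \left(24 - 1748\right)} = \frac{1}{\frac{1723963}{944} - -3039412} = \frac{1}{\frac{1723963}{944} + 3039412} = \frac{1}{\frac{2870928891}{944}} = \frac{944}{2870928891}$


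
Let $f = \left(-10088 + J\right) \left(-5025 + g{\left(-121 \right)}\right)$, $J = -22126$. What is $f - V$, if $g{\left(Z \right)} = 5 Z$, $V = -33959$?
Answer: $181398779$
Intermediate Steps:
$f = 181364820$ ($f = \left(-10088 - 22126\right) \left(-5025 + 5 \left(-121\right)\right) = - 32214 \left(-5025 - 605\right) = \left(-32214\right) \left(-5630\right) = 181364820$)
$f - V = 181364820 - -33959 = 181364820 + 33959 = 181398779$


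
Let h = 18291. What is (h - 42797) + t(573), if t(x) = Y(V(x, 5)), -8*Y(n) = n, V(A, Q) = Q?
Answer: -196053/8 ≈ -24507.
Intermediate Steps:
Y(n) = -n/8
t(x) = -5/8 (t(x) = -⅛*5 = -5/8)
(h - 42797) + t(573) = (18291 - 42797) - 5/8 = -24506 - 5/8 = -196053/8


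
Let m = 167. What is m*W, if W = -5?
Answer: -835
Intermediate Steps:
m*W = 167*(-5) = -835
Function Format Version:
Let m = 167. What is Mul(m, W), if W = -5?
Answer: -835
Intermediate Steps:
Mul(m, W) = Mul(167, -5) = -835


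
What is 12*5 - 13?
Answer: 47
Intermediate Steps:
12*5 - 13 = 60 - 13 = 47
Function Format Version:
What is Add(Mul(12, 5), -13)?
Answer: 47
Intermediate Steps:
Add(Mul(12, 5), -13) = Add(60, -13) = 47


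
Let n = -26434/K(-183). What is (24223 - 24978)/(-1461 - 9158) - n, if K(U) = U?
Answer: -280564481/1943277 ≈ -144.38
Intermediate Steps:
n = 26434/183 (n = -26434/(-183) = -26434*(-1/183) = 26434/183 ≈ 144.45)
(24223 - 24978)/(-1461 - 9158) - n = (24223 - 24978)/(-1461 - 9158) - 1*26434/183 = -755/(-10619) - 26434/183 = -755*(-1/10619) - 26434/183 = 755/10619 - 26434/183 = -280564481/1943277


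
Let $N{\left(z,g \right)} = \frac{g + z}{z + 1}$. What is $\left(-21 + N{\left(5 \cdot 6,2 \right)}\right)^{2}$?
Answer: $\frac{383161}{961} \approx 398.71$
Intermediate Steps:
$N{\left(z,g \right)} = \frac{g + z}{1 + z}$
$\left(-21 + N{\left(5 \cdot 6,2 \right)}\right)^{2} = \left(-21 + \frac{2 + 5 \cdot 6}{1 + 5 \cdot 6}\right)^{2} = \left(-21 + \frac{2 + 30}{1 + 30}\right)^{2} = \left(-21 + \frac{1}{31} \cdot 32\right)^{2} = \left(-21 + \frac{32}{31}\right)^{2} = \left(- \frac{619}{31}\right)^{2} = \frac{383161}{961}$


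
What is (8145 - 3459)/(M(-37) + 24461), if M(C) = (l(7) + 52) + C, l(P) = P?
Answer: 1562/8161 ≈ 0.19140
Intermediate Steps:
M(C) = 59 + C (M(C) = (7 + 52) + C = 59 + C)
(8145 - 3459)/(M(-37) + 24461) = (8145 - 3459)/((59 - 37) + 24461) = 4686/(22 + 24461) = 4686/24483 = 4686*(1/24483) = 1562/8161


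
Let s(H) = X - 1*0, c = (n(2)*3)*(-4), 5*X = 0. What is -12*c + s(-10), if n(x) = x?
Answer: 288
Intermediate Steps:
X = 0 (X = (⅕)*0 = 0)
c = -24 (c = (2*3)*(-4) = 6*(-4) = -24)
s(H) = 0 (s(H) = 0 - 1*0 = 0 + 0 = 0)
-12*c + s(-10) = -12*(-24) + 0 = 288 + 0 = 288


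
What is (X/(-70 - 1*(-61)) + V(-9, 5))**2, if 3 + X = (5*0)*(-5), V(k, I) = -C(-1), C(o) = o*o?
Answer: 4/9 ≈ 0.44444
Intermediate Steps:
C(o) = o**2
V(k, I) = -1 (V(k, I) = -1*(-1)**2 = -1*1 = -1)
X = -3 (X = -3 + (5*0)*(-5) = -3 + 0*(-5) = -3 + 0 = -3)
(X/(-70 - 1*(-61)) + V(-9, 5))**2 = (-3/(-70 - 1*(-61)) - 1)**2 = (-3/(-70 + 61) - 1)**2 = (-3/(-9) - 1)**2 = (-3*(-1/9) - 1)**2 = (1/3 - 1)**2 = (-2/3)**2 = 4/9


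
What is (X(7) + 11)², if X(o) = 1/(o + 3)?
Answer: 12321/100 ≈ 123.21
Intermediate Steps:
X(o) = 1/(3 + o)
(X(7) + 11)² = (1/(3 + 7) + 11)² = (1/10 + 11)² = (⅒ + 11)² = (111/10)² = 12321/100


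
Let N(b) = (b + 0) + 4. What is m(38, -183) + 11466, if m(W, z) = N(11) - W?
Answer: 11443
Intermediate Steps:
N(b) = 4 + b (N(b) = b + 4 = 4 + b)
m(W, z) = 15 - W (m(W, z) = (4 + 11) - W = 15 - W)
m(38, -183) + 11466 = (15 - 1*38) + 11466 = (15 - 38) + 11466 = -23 + 11466 = 11443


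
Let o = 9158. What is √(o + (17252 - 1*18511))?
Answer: √7899 ≈ 88.876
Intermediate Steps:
√(o + (17252 - 1*18511)) = √(9158 + (17252 - 1*18511)) = √(9158 + (17252 - 18511)) = √(9158 - 1259) = √7899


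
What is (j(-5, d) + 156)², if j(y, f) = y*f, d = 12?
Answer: 9216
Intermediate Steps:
j(y, f) = f*y
(j(-5, d) + 156)² = (12*(-5) + 156)² = (-60 + 156)² = 96² = 9216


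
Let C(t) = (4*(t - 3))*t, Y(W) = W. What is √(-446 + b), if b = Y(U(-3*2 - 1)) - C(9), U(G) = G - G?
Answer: I*√662 ≈ 25.729*I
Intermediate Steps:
U(G) = 0
C(t) = t*(-12 + 4*t) (C(t) = (4*(-3 + t))*t = (-12 + 4*t)*t = t*(-12 + 4*t))
b = -216 (b = 0 - 4*9*(-3 + 9) = 0 - 4*9*6 = 0 - 1*216 = 0 - 216 = -216)
√(-446 + b) = √(-446 - 216) = √(-662) = I*√662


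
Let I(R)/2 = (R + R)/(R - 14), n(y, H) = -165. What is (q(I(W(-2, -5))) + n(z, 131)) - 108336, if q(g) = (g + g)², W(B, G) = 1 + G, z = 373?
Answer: -8788325/81 ≈ -1.0850e+5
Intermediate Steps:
I(R) = 4*R/(-14 + R) (I(R) = 2*((R + R)/(R - 14)) = 2*((2*R)/(-14 + R)) = 2*(2*R/(-14 + R)) = 4*R/(-14 + R))
q(g) = 4*g² (q(g) = (2*g)² = 4*g²)
(q(I(W(-2, -5))) + n(z, 131)) - 108336 = (4*(4*(1 - 5)/(-14 + (1 - 5)))² - 165) - 108336 = (4*(4*(-4)/(-14 - 4))² - 165) - 108336 = (4*(4*(-4)/(-18))² - 165) - 108336 = (4*(4*(-4)*(-1/18))² - 165) - 108336 = (4*(8/9)² - 165) - 108336 = (4*(64/81) - 165) - 108336 = (256/81 - 165) - 108336 = -13109/81 - 108336 = -8788325/81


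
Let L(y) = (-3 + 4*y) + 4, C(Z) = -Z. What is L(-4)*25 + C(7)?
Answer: -382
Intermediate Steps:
L(y) = 1 + 4*y
L(-4)*25 + C(7) = (1 + 4*(-4))*25 - 1*7 = (1 - 16)*25 - 7 = -15*25 - 7 = -375 - 7 = -382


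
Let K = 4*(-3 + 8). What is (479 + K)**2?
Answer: 249001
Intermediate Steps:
K = 20 (K = 4*5 = 20)
(479 + K)**2 = (479 + 20)**2 = 499**2 = 249001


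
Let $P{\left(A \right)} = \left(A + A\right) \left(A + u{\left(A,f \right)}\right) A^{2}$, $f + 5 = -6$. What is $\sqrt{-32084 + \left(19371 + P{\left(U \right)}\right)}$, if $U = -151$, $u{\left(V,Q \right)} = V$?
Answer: $\sqrt{2079529691} \approx 45602.0$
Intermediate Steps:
$f = -11$ ($f = -5 - 6 = -11$)
$P{\left(A \right)} = 4 A^{4}$ ($P{\left(A \right)} = \left(A + A\right) \left(A + A\right) A^{2} = 2 A 2 A A^{2} = 4 A^{2} A^{2} = 4 A^{4}$)
$\sqrt{-32084 + \left(19371 + P{\left(U \right)}\right)} = \sqrt{-32084 + \left(19371 + 4 \left(-151\right)^{4}\right)} = \sqrt{-32084 + \left(19371 + 4 \cdot 519885601\right)} = \sqrt{-32084 + \left(19371 + 2079542404\right)} = \sqrt{-32084 + 2079561775} = \sqrt{2079529691}$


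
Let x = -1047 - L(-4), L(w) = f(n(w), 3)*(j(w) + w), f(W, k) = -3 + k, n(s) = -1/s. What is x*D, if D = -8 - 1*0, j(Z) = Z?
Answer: 8376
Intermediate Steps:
D = -8 (D = -8 + 0 = -8)
L(w) = 0 (L(w) = (-3 + 3)*(w + w) = 0*(2*w) = 0)
x = -1047 (x = -1047 - 1*0 = -1047 + 0 = -1047)
x*D = -1047*(-8) = 8376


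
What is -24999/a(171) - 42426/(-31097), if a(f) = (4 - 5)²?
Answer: -777351477/31097 ≈ -24998.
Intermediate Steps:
a(f) = 1 (a(f) = (-1)² = 1)
-24999/a(171) - 42426/(-31097) = -24999/1 - 42426/(-31097) = -24999*1 - 42426*(-1/31097) = -24999 + 42426/31097 = -777351477/31097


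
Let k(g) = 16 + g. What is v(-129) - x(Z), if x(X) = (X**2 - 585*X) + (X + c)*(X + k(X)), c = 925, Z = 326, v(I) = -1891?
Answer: -753125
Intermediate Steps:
x(X) = X**2 - 585*X + (16 + 2*X)*(925 + X) (x(X) = (X**2 - 585*X) + (X + 925)*(X + (16 + X)) = (X**2 - 585*X) + (925 + X)*(16 + 2*X) = (X**2 - 585*X) + (16 + 2*X)*(925 + X) = X**2 - 585*X + (16 + 2*X)*(925 + X))
v(-129) - x(Z) = -1891 - (14800 + 3*326**2 + 1281*326) = -1891 - (14800 + 3*106276 + 417606) = -1891 - (14800 + 318828 + 417606) = -1891 - 1*751234 = -1891 - 751234 = -753125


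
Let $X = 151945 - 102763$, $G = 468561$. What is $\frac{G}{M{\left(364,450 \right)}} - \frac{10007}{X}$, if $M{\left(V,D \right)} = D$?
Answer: $\frac{640007332}{614775} \approx 1041.0$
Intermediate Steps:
$X = 49182$
$\frac{G}{M{\left(364,450 \right)}} - \frac{10007}{X} = \frac{468561}{450} - \frac{10007}{49182} = 468561 \cdot \frac{1}{450} - \frac{10007}{49182} = \frac{156187}{150} - \frac{10007}{49182} = \frac{640007332}{614775}$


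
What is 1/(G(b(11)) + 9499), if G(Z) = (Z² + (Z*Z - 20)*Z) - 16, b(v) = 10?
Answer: 1/10383 ≈ 9.6311e-5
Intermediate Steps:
G(Z) = -16 + Z² + Z*(-20 + Z²) (G(Z) = (Z² + (Z² - 20)*Z) - 16 = (Z² + (-20 + Z²)*Z) - 16 = (Z² + Z*(-20 + Z²)) - 16 = -16 + Z² + Z*(-20 + Z²))
1/(G(b(11)) + 9499) = 1/((-16 + 10² + 10³ - 20*10) + 9499) = 1/((-16 + 100 + 1000 - 200) + 9499) = 1/(884 + 9499) = 1/10383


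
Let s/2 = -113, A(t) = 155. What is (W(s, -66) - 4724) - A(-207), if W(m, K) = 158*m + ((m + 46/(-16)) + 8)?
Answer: -326463/8 ≈ -40808.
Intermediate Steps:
s = -226 (s = 2*(-113) = -226)
W(m, K) = 41/8 + 159*m (W(m, K) = 158*m + ((m + 46*(-1/16)) + 8) = 158*m + ((m - 23/8) + 8) = 158*m + ((-23/8 + m) + 8) = 158*m + (41/8 + m) = 41/8 + 159*m)
(W(s, -66) - 4724) - A(-207) = ((41/8 + 159*(-226)) - 4724) - 1*155 = ((41/8 - 35934) - 4724) - 155 = (-287431/8 - 4724) - 155 = -325223/8 - 155 = -326463/8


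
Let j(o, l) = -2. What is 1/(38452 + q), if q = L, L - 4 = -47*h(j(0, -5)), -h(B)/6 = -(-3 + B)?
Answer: 1/39866 ≈ 2.5084e-5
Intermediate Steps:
h(B) = -18 + 6*B (h(B) = -(-6)*(-3 + B) = -6*(3 - B) = -18 + 6*B)
L = 1414 (L = 4 - 47*(-18 + 6*(-2)) = 4 - 47*(-18 - 12) = 4 - 47*(-30) = 4 + 1410 = 1414)
q = 1414
1/(38452 + q) = 1/(38452 + 1414) = 1/39866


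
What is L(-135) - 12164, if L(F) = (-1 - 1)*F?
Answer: -11894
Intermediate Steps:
L(F) = -2*F
L(-135) - 12164 = -2*(-135) - 12164 = 270 - 12164 = -11894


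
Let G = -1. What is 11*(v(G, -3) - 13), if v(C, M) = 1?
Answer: -132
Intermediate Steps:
11*(v(G, -3) - 13) = 11*(1 - 13) = 11*(-12) = -132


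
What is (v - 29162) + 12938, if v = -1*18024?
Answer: -34248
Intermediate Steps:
v = -18024
(v - 29162) + 12938 = (-18024 - 29162) + 12938 = -47186 + 12938 = -34248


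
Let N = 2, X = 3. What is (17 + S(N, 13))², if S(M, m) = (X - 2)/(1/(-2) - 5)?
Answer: 34225/121 ≈ 282.85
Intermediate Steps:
S(M, m) = -2/11 (S(M, m) = (3 - 2)/(1/(-2) - 5) = 1/(-½ - 5) = 1/(-11/2) = 1*(-2/11) = -2/11)
(17 + S(N, 13))² = (17 - 2/11)² = (185/11)² = 34225/121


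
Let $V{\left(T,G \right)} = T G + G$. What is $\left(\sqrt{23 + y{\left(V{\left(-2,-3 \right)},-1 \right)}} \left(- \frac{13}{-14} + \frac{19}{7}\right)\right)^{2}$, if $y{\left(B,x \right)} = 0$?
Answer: $\frac{59823}{196} \approx 305.22$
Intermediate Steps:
$V{\left(T,G \right)} = G + G T$ ($V{\left(T,G \right)} = G T + G = G + G T$)
$\left(\sqrt{23 + y{\left(V{\left(-2,-3 \right)},-1 \right)}} \left(- \frac{13}{-14} + \frac{19}{7}\right)\right)^{2} = \left(\sqrt{23 + 0} \left(- \frac{13}{-14} + \frac{19}{7}\right)\right)^{2} = \left(\sqrt{23} \left(\left(-13\right) \left(- \frac{1}{14}\right) + 19 \cdot \frac{1}{7}\right)\right)^{2} = \left(\sqrt{23} \left(\frac{13}{14} + \frac{19}{7}\right)\right)^{2} = \left(\sqrt{23} \cdot \frac{51}{14}\right)^{2} = \left(\frac{51 \sqrt{23}}{14}\right)^{2} = \frac{59823}{196}$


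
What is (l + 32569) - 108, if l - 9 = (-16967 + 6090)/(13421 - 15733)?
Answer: 75081517/2312 ≈ 32475.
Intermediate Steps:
l = 31685/2312 (l = 9 + (-16967 + 6090)/(13421 - 15733) = 9 - 10877/(-2312) = 9 - 10877*(-1/2312) = 9 + 10877/2312 = 31685/2312 ≈ 13.705)
(l + 32569) - 108 = (31685/2312 + 32569) - 108 = 75331213/2312 - 108 = 75081517/2312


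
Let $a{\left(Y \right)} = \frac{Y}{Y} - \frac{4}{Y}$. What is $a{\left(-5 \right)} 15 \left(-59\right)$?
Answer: $-1593$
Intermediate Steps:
$a{\left(Y \right)} = 1 - \frac{4}{Y}$
$a{\left(-5 \right)} 15 \left(-59\right) = \frac{-4 - 5}{-5} \cdot 15 \left(-59\right) = \left(- \frac{1}{5}\right) \left(-9\right) 15 \left(-59\right) = \frac{9}{5} \cdot 15 \left(-59\right) = 27 \left(-59\right) = -1593$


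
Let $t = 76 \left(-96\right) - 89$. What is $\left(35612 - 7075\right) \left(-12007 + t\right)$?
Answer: $-553389504$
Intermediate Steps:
$t = -7385$ ($t = -7296 - 89 = -7385$)
$\left(35612 - 7075\right) \left(-12007 + t\right) = \left(35612 - 7075\right) \left(-12007 - 7385\right) = 28537 \left(-19392\right) = -553389504$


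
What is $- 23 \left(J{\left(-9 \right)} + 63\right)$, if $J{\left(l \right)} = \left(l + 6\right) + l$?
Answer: $-1173$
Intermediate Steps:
$J{\left(l \right)} = 6 + 2 l$ ($J{\left(l \right)} = \left(6 + l\right) + l = 6 + 2 l$)
$- 23 \left(J{\left(-9 \right)} + 63\right) = - 23 \left(\left(6 + 2 \left(-9\right)\right) + 63\right) = - 23 \left(\left(6 - 18\right) + 63\right) = - 23 \left(-12 + 63\right) = \left(-23\right) 51 = -1173$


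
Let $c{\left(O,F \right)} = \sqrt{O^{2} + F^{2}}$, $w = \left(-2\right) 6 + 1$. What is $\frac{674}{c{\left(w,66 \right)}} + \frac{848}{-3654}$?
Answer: $- \frac{424}{1827} + \frac{674 \sqrt{37}}{407} \approx 9.8411$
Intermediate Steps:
$w = -11$ ($w = -12 + 1 = -11$)
$c{\left(O,F \right)} = \sqrt{F^{2} + O^{2}}$
$\frac{674}{c{\left(w,66 \right)}} + \frac{848}{-3654} = \frac{674}{\sqrt{66^{2} + \left(-11\right)^{2}}} + \frac{848}{-3654} = \frac{674}{\sqrt{4356 + 121}} + 848 \left(- \frac{1}{3654}\right) = \frac{674}{\sqrt{4477}} - \frac{424}{1827} = \frac{674}{11 \sqrt{37}} - \frac{424}{1827} = 674 \frac{\sqrt{37}}{407} - \frac{424}{1827} = \frac{674 \sqrt{37}}{407} - \frac{424}{1827} = - \frac{424}{1827} + \frac{674 \sqrt{37}}{407}$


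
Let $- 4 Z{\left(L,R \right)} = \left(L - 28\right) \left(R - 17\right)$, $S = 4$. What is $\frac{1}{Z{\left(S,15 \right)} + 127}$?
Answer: $\frac{1}{115} \approx 0.0086956$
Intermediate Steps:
$Z{\left(L,R \right)} = - \frac{\left(-28 + L\right) \left(-17 + R\right)}{4}$ ($Z{\left(L,R \right)} = - \frac{\left(L - 28\right) \left(R - 17\right)}{4} = - \frac{\left(-28 + L\right) \left(-17 + R\right)}{4}$)
$\frac{1}{Z{\left(S,15 \right)} + 127} = \frac{1}{\left(-119 + 7 \cdot 15 + \frac{17}{4} \cdot 4 - 1 \cdot 15\right) + 127} = \frac{1}{\left(-119 + 105 + 17 - 15\right) + 127} = \frac{1}{-12 + 127} = \frac{1}{115}$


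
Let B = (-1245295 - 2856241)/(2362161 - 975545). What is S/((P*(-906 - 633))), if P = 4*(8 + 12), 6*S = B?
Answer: 128173/32010030360 ≈ 4.0041e-6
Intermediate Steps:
B = -512692/173327 (B = -4101536/1386616 = -4101536*1/1386616 = -512692/173327 ≈ -2.9579)
S = -256346/519981 (S = (⅙)*(-512692/173327) = -256346/519981 ≈ -0.49299)
P = 80 (P = 4*20 = 80)
S/((P*(-906 - 633))) = -256346*1/(80*(-906 - 633))/519981 = -256346/(519981*(80*(-1539))) = -256346/519981/(-123120) = -256346/519981*(-1/123120) = 128173/32010030360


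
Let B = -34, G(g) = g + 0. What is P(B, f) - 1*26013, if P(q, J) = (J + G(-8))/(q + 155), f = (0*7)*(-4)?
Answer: -3147581/121 ≈ -26013.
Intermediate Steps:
G(g) = g
f = 0 (f = 0*(-4) = 0)
P(q, J) = (-8 + J)/(155 + q) (P(q, J) = (J - 8)/(q + 155) = (-8 + J)/(155 + q))
P(B, f) - 1*26013 = (-8 + 0)/(155 - 34) - 1*26013 = -8/121 - 26013 = -3147581/121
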